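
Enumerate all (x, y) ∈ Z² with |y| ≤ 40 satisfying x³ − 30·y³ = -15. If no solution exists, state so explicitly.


The equation is x³ - 30y³ = -15. For fixed y, x³ = 30·y³ − 15, so a solution requires the RHS to be a perfect cube.
Strategy: iterate y from -40 to 40, compute RHS = 30·y³ − 15, and check whether it is a (positive or negative) perfect cube.
Check small values of y:
  y = 0: RHS = -15 is not a perfect cube.
  y = 1: RHS = 15 is not a perfect cube.
  y = -1: RHS = -45 is not a perfect cube.
  y = 2: RHS = 225 is not a perfect cube.
  y = -2: RHS = -255 is not a perfect cube.
  y = 3: RHS = 795 is not a perfect cube.
  y = -3: RHS = -825 is not a perfect cube.
Continuing the search up to |y| = 40 finds no solutions either.
No (x, y) in the scanned range satisfies the equation.

No integer solutions with |y| ≤ 40.


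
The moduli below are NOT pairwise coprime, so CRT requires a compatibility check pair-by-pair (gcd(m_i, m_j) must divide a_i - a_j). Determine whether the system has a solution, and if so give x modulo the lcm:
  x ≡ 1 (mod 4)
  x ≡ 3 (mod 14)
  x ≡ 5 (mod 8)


Moduli 4, 14, 8 are not pairwise coprime, so CRT works modulo lcm(m_i) when all pairwise compatibility conditions hold.
Pairwise compatibility: gcd(m_i, m_j) must divide a_i - a_j for every pair.
Merge one congruence at a time:
  Start: x ≡ 1 (mod 4).
  Combine with x ≡ 3 (mod 14): gcd(4, 14) = 2; 3 - 1 = 2, which IS divisible by 2, so compatible.
    Write x = 1 + 4·t and substitute into x ≡ 3 (mod 14): 4·t ≡ 3 − 1 = 2 (mod 14).
    Divide the congruence (and modulus) by g = 2: 2·t ≡ 1 (mod 7).
    The inverse of 2 mod 7 is 4 (since 2·4 = 8 = 1·7 + 1), so t ≡ 4·1 = 4 ≡ 4 (mod 7).
    Then x = 1 + 4·4 = 17, valid modulo lcm(4, 14) = 28: x ≡ 17 (mod 28).
  Combine with x ≡ 5 (mod 8): gcd(28, 8) = 4; 5 - 17 = -12, which IS divisible by 4, so compatible.
    Write x = 17 + 28·t and substitute into x ≡ 5 (mod 8): 28·t ≡ 5 − 17 = -12 (mod 8).
    Divide the congruence (and modulus) by g = 4: 7·t ≡ -3 (mod 2).
    Reduce coefficients mod 2: 1·t ≡ 1 (mod 2).
    So t ≡ 1 (mod 2).
    Then x = 17 + 28·1 = 45, valid modulo lcm(28, 8) = 56: x ≡ 45 (mod 56).
Verify: 45 mod 4 = 1, 45 mod 14 = 3, 45 mod 8 = 5.

x ≡ 45 (mod 56).


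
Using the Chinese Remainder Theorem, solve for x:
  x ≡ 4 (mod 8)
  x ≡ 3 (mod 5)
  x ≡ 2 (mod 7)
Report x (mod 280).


Moduli 8, 5, 7 are pairwise coprime; by CRT there is a unique solution modulo M = 8 · 5 · 7 = 280.
Solve pairwise, accumulating the modulus:
  Start with x ≡ 4 (mod 8).
  Combine with x ≡ 3 (mod 5): since gcd(8, 5) = 1, we get a unique residue mod 40.
    Write x = 4 + 8·t and substitute into x ≡ 3 (mod 5): 8·t ≡ 3 − 4 = -1 (mod 5).
    Reduce coefficients mod 5: 3·t ≡ 4 (mod 5).
    The inverse of 3 mod 5 is 2 (since 3·2 = 6 = 1·5 + 1), so t ≡ 2·4 = 8 ≡ 3 (mod 5).
    Then x = 4 + 8·3 = 28, valid modulo lcm(8, 5) = 40: x ≡ 28 (mod 40).
  Combine with x ≡ 2 (mod 7): since gcd(40, 7) = 1, we get a unique residue mod 280.
    Write x = 28 + 40·t and substitute into x ≡ 2 (mod 7): 40·t ≡ 2 − 28 = -26 (mod 7).
    Reduce coefficients mod 7: 5·t ≡ 2 (mod 7).
    The inverse of 5 mod 7 is 3 (since 5·3 = 15 = 2·7 + 1), so t ≡ 3·2 = 6 ≡ 6 (mod 7).
    Then x = 28 + 40·6 = 268, valid modulo lcm(40, 7) = 280: x ≡ 268 (mod 280).
Verify: 268 mod 8 = 4 ✓, 268 mod 5 = 3 ✓, 268 mod 7 = 2 ✓.

x ≡ 268 (mod 280).


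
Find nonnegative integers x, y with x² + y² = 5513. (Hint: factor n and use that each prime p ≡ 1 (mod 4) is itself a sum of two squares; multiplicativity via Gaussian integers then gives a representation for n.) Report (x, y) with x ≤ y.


Step 1: Factor n = 5513 = 37 · 149.
Step 2: Check the mod-4 condition on each prime factor: 37 ≡ 1 (mod 4), exponent 1; 149 ≡ 1 (mod 4), exponent 1.
All primes ≡ 3 (mod 4) appear to even exponent (or don't appear), so by the two-squares theorem n IS expressible as a sum of two squares.
Step 3: Build a representation. Here n = 37 · 149 is a product of primes ≡ 1 (mod 4). Each prime p ≡ 1 (mod 4) is itself a sum of two squares; find a² by testing p − a² for a perfect square:
  37: 37 − 1² = 36 = 6² ⇒ 37 = 1² + 6².
  149: 149 − 1² = 148, 149 − 2² = 145, 149 − 3² = 140, 149 − 4² = 133, 149 − 5² = 124, 149 − 6² = 113, 149 − 7² = 100 = 10² ⇒ 149 = 7² + 10².
  Combine using the Brahmagupta–Fibonacci identity (a² + b²)(c² + d²) = (ac − bd)² + (ad + bc)² = (ac + bd)² + (ad − bc)²:
  37 · 149 = 5513: from (1² + 6²)(7² + 10²), take (1·7 − 6·10, 1·10 + 6·7) = (7 − 60, 10 + 42) = (-53, 52); dropping signs (only squares matter) gives (53, 52); check 53² + 52² = 2809 + 2704 = 5513 ✓.
Step 4: Order so x ≤ y and verify: 52² + 53² = 2704 + 2809 = 5513 = n. ✓

n = 5513 = 52² + 53² (one valid representation with x ≤ y).


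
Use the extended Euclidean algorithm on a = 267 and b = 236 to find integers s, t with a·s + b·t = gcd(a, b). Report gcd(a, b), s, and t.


Euclidean algorithm on (267, 236) — divide until remainder is 0:
  267 = 1 · 236 + 31
  236 = 7 · 31 + 19
  31 = 1 · 19 + 12
  19 = 1 · 12 + 7
  12 = 1 · 7 + 5
  7 = 1 · 5 + 2
  5 = 2 · 2 + 1
  2 = 2 · 1 + 0
gcd(267, 236) = 1.
Track Bezout coefficients alongside the remainders: start with r₀ = 267 = a·1 + b·0 (s = 1, t = 0) and r₁ = 236 = a·0 + b·1 (s = 0, t = 1); each new remainder r_{k+1} = r_{k-1} − q_k·r_k inherits s_{k+1} = s_{k-1} − q_k·s_k, t_{k+1} = t_{k-1} − q_k·t_k, so r_k = a·s_k + b·t_k at every step:
  q = 1: r = 31, s = 1 − 1·0 = 1, t = 0 − 1·1 = -1  (check: 267·1 + 236·(-1) = 31)
  q = 7: r = 19, s = 0 − 7·1 = -7, t = 1 − 7·(-1) = 8  (check: 267·(-7) + 236·8 = 19)
  q = 1: r = 12, s = 1 − 1·(-7) = 8, t = -1 − 1·8 = -9  (check: 267·8 + 236·(-9) = 12)
  q = 1: r = 7, s = -7 − 1·8 = -15, t = 8 − 1·(-9) = 17  (check: 267·(-15) + 236·17 = 7)
  q = 1: r = 5, s = 8 − 1·(-15) = 23, t = -9 − 1·17 = -26  (check: 267·23 + 236·(-26) = 5)
  q = 1: r = 2, s = -15 − 1·23 = -38, t = 17 − 1·(-26) = 43  (check: 267·(-38) + 236·43 = 2)
  q = 2: r = 1, s = 23 − 2·(-38) = 99, t = -26 − 2·43 = -112  (check: 267·99 + 236·(-112) = 1)
The row with r = 1 (the gcd) gives the Bezout coefficients s = 99, t = -112.
Result: 267 · (99) + 236 · (-112) = 1.

gcd(267, 236) = 1; s = 99, t = -112 (check: 267·99 + 236·(-112) = 1).


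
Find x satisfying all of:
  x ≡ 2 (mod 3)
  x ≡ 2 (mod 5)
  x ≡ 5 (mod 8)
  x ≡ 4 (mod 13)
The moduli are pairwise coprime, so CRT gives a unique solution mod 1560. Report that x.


Product of moduli M = 3 · 5 · 8 · 13 = 1560.
Merge one congruence at a time:
  Start: x ≡ 2 (mod 3).
  Combine with x ≡ 2 (mod 5); new modulus lcm = 15.
    Write x = 2 + 3·t and substitute into x ≡ 2 (mod 5): 3·t ≡ 2 − 2 = 0 (mod 5).
    The inverse of 3 mod 5 is 2 (since 3·2 = 6 = 1·5 + 1), so t ≡ 2·0 = 0 ≡ 0 (mod 5).
    Then x = 2 + 3·0 = 2, valid modulo lcm(3, 5) = 15: x ≡ 2 (mod 15).
  Combine with x ≡ 5 (mod 8); new modulus lcm = 120.
    Write x = 2 + 15·t and substitute into x ≡ 5 (mod 8): 15·t ≡ 5 − 2 = 3 (mod 8).
    Reduce coefficients mod 8: 7·t ≡ 3 (mod 8).
    The inverse of 7 mod 8 is 7 (since 7·7 = 49 = 6·8 + 1), so t ≡ 7·3 = 21 ≡ 5 (mod 8).
    Then x = 2 + 15·5 = 77, valid modulo lcm(15, 8) = 120: x ≡ 77 (mod 120).
  Combine with x ≡ 4 (mod 13); new modulus lcm = 1560.
    Write x = 77 + 120·t and substitute into x ≡ 4 (mod 13): 120·t ≡ 4 − 77 = -73 (mod 13).
    Reduce coefficients mod 13: 3·t ≡ 5 (mod 13).
    The inverse of 3 mod 13 is 9 (since 3·9 = 27 = 2·13 + 1), so t ≡ 9·5 = 45 ≡ 6 (mod 13).
    Then x = 77 + 120·6 = 797, valid modulo lcm(120, 13) = 1560: x ≡ 797 (mod 1560).
Verify against each original: 797 mod 3 = 2, 797 mod 5 = 2, 797 mod 8 = 5, 797 mod 13 = 4.

x ≡ 797 (mod 1560).


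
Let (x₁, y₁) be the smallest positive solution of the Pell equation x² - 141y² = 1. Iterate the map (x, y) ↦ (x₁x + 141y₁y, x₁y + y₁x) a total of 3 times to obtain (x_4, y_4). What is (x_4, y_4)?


Step 1: Find the fundamental solution (x₁, y₁) of x² - 141y² = 1.
  Expand √141 as a continued fraction. a₀ = ⌊√141⌋ = 11; iterate m_{k+1} = d_k·a_k − m_k, d_{k+1} = (141 − m_{k+1}²)/d_k, a_{k+1} = ⌊(a₀ + m_{k+1})/d_{k+1}⌋ (starting m₀ = 0, d₀ = 1), with convergents p_k = a_k·p_{k-1} + p_{k-2}, q_k = a_k·q_{k-1} + q_{k-2} (p₋₁ = 1, q₋₁ = 0):
  k = 0: a₀ = 11; p₀/q₀ = 11/1; p₀² − 141·q₀² = 121 − 141 = -20.
  k = 1: m = 11, d = 20, a = ⌊(11 + 11)/20⌋ = 1; p/q = (1·11 + 1)/(1·1 + 0) = 12/1; p² − 141·q² = 144 − 141 = 3.
  k = 2: m = 9, d = 3, a = ⌊(11 + 9)/3⌋ = 6; p/q = (6·12 + 11)/(6·1 + 1) = 83/7; p² − 141·q² = 6889 − 6909 = -20.
  k = 3: m = 9, d = 20, a = ⌊(11 + 9)/20⌋ = 1; p/q = (1·83 + 12)/(1·7 + 1) = 95/8; p² − 141·q² = 9025 − 9024 = 1.
  The first convergent with p² − 141·q² = 1 gives the fundamental solution (x₁, y₁) = (95, 8).
Step 2: Apply the recurrence (x_{n+1}, y_{n+1}) = (x₁x_n + 141y₁y_n, x₁y_n + y₁x_n) repeatedly.
  From (x_1, y_1) = (95, 8): x_2 = 95·95 + 141·8·8 = 18049; y_2 = 95·8 + 8·95 = 1520.
  From (x_2, y_2) = (18049, 1520): x_3 = 95·18049 + 141·8·1520 = 3429215; y_3 = 95·1520 + 8·18049 = 288792.
  From (x_3, y_3) = (3429215, 288792): x_4 = 95·3429215 + 141·8·288792 = 651532801; y_4 = 95·288792 + 8·3429215 = 54868960.
Step 3: Verify x_4² - 141·y_4² = 424494990778905601 - 424494990778905600 = 1 (should be 1). ✓

(x_1, y_1) = (95, 8); (x_4, y_4) = (651532801, 54868960).


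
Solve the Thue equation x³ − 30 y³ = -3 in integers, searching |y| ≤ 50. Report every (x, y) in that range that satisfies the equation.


The equation is x³ - 30y³ = -3. For fixed y, x³ = 30·y³ − 3, so a solution requires the RHS to be a perfect cube.
Strategy: iterate y from -50 to 50, compute RHS = 30·y³ − 3, and check whether it is a (positive or negative) perfect cube.
Check small values of y:
  y = 0: RHS = -3 is not a perfect cube.
  y = 1: RHS = 27 = (3)³ ⇒ x = 3 works.
  y = -1: RHS = -33 is not a perfect cube.
  y = 2: RHS = 237 is not a perfect cube.
  y = -2: RHS = -243 is not a perfect cube.
  y = 3: RHS = 807 is not a perfect cube.
  y = -3: RHS = -813 is not a perfect cube.
Continuing the search up to |y| = 50 finds no further solutions beyond those listed.
Collected solutions: (3, 1).

Solutions (with |y| ≤ 50): (3, 1).


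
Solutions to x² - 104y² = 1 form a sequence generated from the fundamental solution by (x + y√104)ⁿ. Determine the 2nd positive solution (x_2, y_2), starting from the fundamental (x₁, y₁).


Step 1: Find the fundamental solution (x₁, y₁) of x² - 104y² = 1.
  Expand √104 as a continued fraction. a₀ = ⌊√104⌋ = 10; iterate m_{k+1} = d_k·a_k − m_k, d_{k+1} = (104 − m_{k+1}²)/d_k, a_{k+1} = ⌊(a₀ + m_{k+1})/d_{k+1}⌋ (starting m₀ = 0, d₀ = 1), with convergents p_k = a_k·p_{k-1} + p_{k-2}, q_k = a_k·q_{k-1} + q_{k-2} (p₋₁ = 1, q₋₁ = 0):
  k = 0: a₀ = 10; p₀/q₀ = 10/1; p₀² − 104·q₀² = 100 − 104 = -4.
  k = 1: m = 10, d = 4, a = ⌊(10 + 10)/4⌋ = 5; p/q = (5·10 + 1)/(5·1 + 0) = 51/5; p² − 104·q² = 2601 − 2600 = 1.
  The first convergent with p² − 104·q² = 1 gives the fundamental solution (x₁, y₁) = (51, 5).
Step 2: Apply the recurrence (x_{n+1}, y_{n+1}) = (x₁x_n + 104y₁y_n, x₁y_n + y₁x_n) repeatedly.
  From (x_1, y_1) = (51, 5): x_2 = 51·51 + 104·5·5 = 5201; y_2 = 51·5 + 5·51 = 510.
Step 3: Verify x_2² - 104·y_2² = 27050401 - 27050400 = 1 (should be 1). ✓

(x_1, y_1) = (51, 5); (x_2, y_2) = (5201, 510).


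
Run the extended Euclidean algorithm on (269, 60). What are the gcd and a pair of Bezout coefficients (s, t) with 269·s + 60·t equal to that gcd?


Euclidean algorithm on (269, 60) — divide until remainder is 0:
  269 = 4 · 60 + 29
  60 = 2 · 29 + 2
  29 = 14 · 2 + 1
  2 = 2 · 1 + 0
gcd(269, 60) = 1.
Track Bezout coefficients alongside the remainders: start with r₀ = 269 = a·1 + b·0 (s = 1, t = 0) and r₁ = 60 = a·0 + b·1 (s = 0, t = 1); each new remainder r_{k+1} = r_{k-1} − q_k·r_k inherits s_{k+1} = s_{k-1} − q_k·s_k, t_{k+1} = t_{k-1} − q_k·t_k, so r_k = a·s_k + b·t_k at every step:
  q = 4: r = 29, s = 1 − 4·0 = 1, t = 0 − 4·1 = -4  (check: 269·1 + 60·(-4) = 29)
  q = 2: r = 2, s = 0 − 2·1 = -2, t = 1 − 2·(-4) = 9  (check: 269·(-2) + 60·9 = 2)
  q = 14: r = 1, s = 1 − 14·(-2) = 29, t = -4 − 14·9 = -130  (check: 269·29 + 60·(-130) = 1)
The row with r = 1 (the gcd) gives the Bezout coefficients s = 29, t = -130.
Result: 269 · (29) + 60 · (-130) = 1.

gcd(269, 60) = 1; s = 29, t = -130 (check: 269·29 + 60·(-130) = 1).


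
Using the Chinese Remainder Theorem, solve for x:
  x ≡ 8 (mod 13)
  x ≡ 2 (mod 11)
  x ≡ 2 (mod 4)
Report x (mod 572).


Moduli 13, 11, 4 are pairwise coprime; by CRT there is a unique solution modulo M = 13 · 11 · 4 = 572.
Solve pairwise, accumulating the modulus:
  Start with x ≡ 8 (mod 13).
  Combine with x ≡ 2 (mod 11): since gcd(13, 11) = 1, we get a unique residue mod 143.
    Write x = 8 + 13·t and substitute into x ≡ 2 (mod 11): 13·t ≡ 2 − 8 = -6 (mod 11).
    Reduce coefficients mod 11: 2·t ≡ 5 (mod 11).
    The inverse of 2 mod 11 is 6 (since 2·6 = 12 = 1·11 + 1), so t ≡ 6·5 = 30 ≡ 8 (mod 11).
    Then x = 8 + 13·8 = 112, valid modulo lcm(13, 11) = 143: x ≡ 112 (mod 143).
  Combine with x ≡ 2 (mod 4): since gcd(143, 4) = 1, we get a unique residue mod 572.
    Write x = 112 + 143·t and substitute into x ≡ 2 (mod 4): 143·t ≡ 2 − 112 = -110 (mod 4).
    Reduce coefficients mod 4: 3·t ≡ 2 (mod 4).
    The inverse of 3 mod 4 is 3 (since 3·3 = 9 = 2·4 + 1), so t ≡ 3·2 = 6 ≡ 2 (mod 4).
    Then x = 112 + 143·2 = 398, valid modulo lcm(143, 4) = 572: x ≡ 398 (mod 572).
Verify: 398 mod 13 = 8 ✓, 398 mod 11 = 2 ✓, 398 mod 4 = 2 ✓.

x ≡ 398 (mod 572).


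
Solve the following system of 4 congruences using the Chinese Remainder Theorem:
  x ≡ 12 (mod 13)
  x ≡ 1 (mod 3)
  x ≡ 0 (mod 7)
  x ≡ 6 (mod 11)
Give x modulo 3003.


Product of moduli M = 13 · 3 · 7 · 11 = 3003.
Merge one congruence at a time:
  Start: x ≡ 12 (mod 13).
  Combine with x ≡ 1 (mod 3); new modulus lcm = 39.
    Write x = 12 + 13·t and substitute into x ≡ 1 (mod 3): 13·t ≡ 1 − 12 = -11 (mod 3).
    Reduce coefficients mod 3: 1·t ≡ 1 (mod 3).
    So t ≡ 1 (mod 3).
    Then x = 12 + 13·1 = 25, valid modulo lcm(13, 3) = 39: x ≡ 25 (mod 39).
  Combine with x ≡ 0 (mod 7); new modulus lcm = 273.
    Write x = 25 + 39·t and substitute into x ≡ 0 (mod 7): 39·t ≡ 0 − 25 = -25 (mod 7).
    Reduce coefficients mod 7: 4·t ≡ 3 (mod 7).
    The inverse of 4 mod 7 is 2 (since 4·2 = 8 = 1·7 + 1), so t ≡ 2·3 = 6 ≡ 6 (mod 7).
    Then x = 25 + 39·6 = 259, valid modulo lcm(39, 7) = 273: x ≡ 259 (mod 273).
  Combine with x ≡ 6 (mod 11); new modulus lcm = 3003.
    Write x = 259 + 273·t and substitute into x ≡ 6 (mod 11): 273·t ≡ 6 − 259 = -253 (mod 11).
    Reduce coefficients mod 11: 9·t ≡ 0 (mod 11).
    The inverse of 9 mod 11 is 5 (since 9·5 = 45 = 4·11 + 1), so t ≡ 5·0 = 0 ≡ 0 (mod 11).
    Then x = 259 + 273·0 = 259, valid modulo lcm(273, 11) = 3003: x ≡ 259 (mod 3003).
Verify against each original: 259 mod 13 = 12, 259 mod 3 = 1, 259 mod 7 = 0, 259 mod 11 = 6.

x ≡ 259 (mod 3003).


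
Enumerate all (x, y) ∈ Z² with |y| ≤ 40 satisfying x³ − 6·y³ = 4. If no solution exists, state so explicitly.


The equation is x³ - 6y³ = 4. For fixed y, x³ = 6·y³ + 4, so a solution requires the RHS to be a perfect cube.
Strategy: iterate y from -40 to 40, compute RHS = 6·y³ + 4, and check whether it is a (positive or negative) perfect cube.
Check small values of y:
  y = 0: RHS = 4 is not a perfect cube.
  y = 1: RHS = 10 is not a perfect cube.
  y = -1: RHS = -2 is not a perfect cube.
  y = 2: RHS = 52 is not a perfect cube.
  y = -2: RHS = -44 is not a perfect cube.
  y = 3: RHS = 166 is not a perfect cube.
  y = -3: RHS = -158 is not a perfect cube.
Continuing the search up to |y| = 40 finds no solutions either.
No (x, y) in the scanned range satisfies the equation.

No integer solutions with |y| ≤ 40.


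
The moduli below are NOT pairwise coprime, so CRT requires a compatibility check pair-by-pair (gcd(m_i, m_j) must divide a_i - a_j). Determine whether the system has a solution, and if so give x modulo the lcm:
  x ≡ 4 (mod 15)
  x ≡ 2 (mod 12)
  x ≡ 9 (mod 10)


Moduli 15, 12, 10 are not pairwise coprime, so CRT works modulo lcm(m_i) when all pairwise compatibility conditions hold.
Pairwise compatibility: gcd(m_i, m_j) must divide a_i - a_j for every pair.
Merge one congruence at a time:
  Start: x ≡ 4 (mod 15).
  Combine with x ≡ 2 (mod 12): gcd(15, 12) = 3, and 2 - 4 = -2 is NOT divisible by 3.
    ⇒ system is inconsistent (no integer solution).

No solution (the system is inconsistent).


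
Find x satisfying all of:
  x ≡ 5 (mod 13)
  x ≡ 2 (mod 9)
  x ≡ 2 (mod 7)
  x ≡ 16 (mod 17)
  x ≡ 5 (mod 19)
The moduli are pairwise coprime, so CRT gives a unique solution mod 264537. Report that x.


Product of moduli M = 13 · 9 · 7 · 17 · 19 = 264537.
Merge one congruence at a time:
  Start: x ≡ 5 (mod 13).
  Combine with x ≡ 2 (mod 9); new modulus lcm = 117.
    Write x = 5 + 13·t and substitute into x ≡ 2 (mod 9): 13·t ≡ 2 − 5 = -3 (mod 9).
    Reduce coefficients mod 9: 4·t ≡ 6 (mod 9).
    The inverse of 4 mod 9 is 7 (since 4·7 = 28 = 3·9 + 1), so t ≡ 7·6 = 42 ≡ 6 (mod 9).
    Then x = 5 + 13·6 = 83, valid modulo lcm(13, 9) = 117: x ≡ 83 (mod 117).
  Combine with x ≡ 2 (mod 7); new modulus lcm = 819.
    Write x = 83 + 117·t and substitute into x ≡ 2 (mod 7): 117·t ≡ 2 − 83 = -81 (mod 7).
    Reduce coefficients mod 7: 5·t ≡ 3 (mod 7).
    The inverse of 5 mod 7 is 3 (since 5·3 = 15 = 2·7 + 1), so t ≡ 3·3 = 9 ≡ 2 (mod 7).
    Then x = 83 + 117·2 = 317, valid modulo lcm(117, 7) = 819: x ≡ 317 (mod 819).
  Combine with x ≡ 16 (mod 17); new modulus lcm = 13923.
    Write x = 317 + 819·t and substitute into x ≡ 16 (mod 17): 819·t ≡ 16 − 317 = -301 (mod 17).
    Reduce coefficients mod 17: 3·t ≡ 5 (mod 17).
    The inverse of 3 mod 17 is 6 (since 3·6 = 18 = 1·17 + 1), so t ≡ 6·5 = 30 ≡ 13 (mod 17).
    Then x = 317 + 819·13 = 10964, valid modulo lcm(819, 17) = 13923: x ≡ 10964 (mod 13923).
  Combine with x ≡ 5 (mod 19); new modulus lcm = 264537.
    Write x = 10964 + 13923·t and substitute into x ≡ 5 (mod 19): 13923·t ≡ 5 − 10964 = -10959 (mod 19).
    Reduce coefficients mod 19: 15·t ≡ 4 (mod 19).
    The inverse of 15 mod 19 is 14 (since 15·14 = 210 = 11·19 + 1), so t ≡ 14·4 = 56 ≡ 18 (mod 19).
    Then x = 10964 + 13923·18 = 261578, valid modulo lcm(13923, 19) = 264537: x ≡ 261578 (mod 264537).
Verify against each original: 261578 mod 13 = 5, 261578 mod 9 = 2, 261578 mod 7 = 2, 261578 mod 17 = 16, 261578 mod 19 = 5.

x ≡ 261578 (mod 264537).


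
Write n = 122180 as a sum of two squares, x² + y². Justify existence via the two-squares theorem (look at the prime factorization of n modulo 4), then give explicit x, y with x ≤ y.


Step 1: Factor n = 122180 = 2^2 · 5 · 41 · 149.
Step 2: Check the mod-4 condition on each prime factor: 2 = 2 (special); 5 ≡ 1 (mod 4), exponent 1; 41 ≡ 1 (mod 4), exponent 1; 149 ≡ 1 (mod 4), exponent 1.
All primes ≡ 3 (mod 4) appear to even exponent (or don't appear), so by the two-squares theorem n IS expressible as a sum of two squares.
Step 3: Build a representation. Group n = k² · m with k = 2 and m = 5 · 41 · 149 = 30545 (a product of primes ≡ 1 (mod 4)); a representation of m scales to one of n via (k·x)² + (k·y)² = k²(x² + y²). Each prime p ≡ 1 (mod 4) is itself a sum of two squares; find a² by testing p − a² for a perfect square:
  5: 5 − 1² = 4 = 2² ⇒ 5 = 1² + 2².
  41: 41 − 1² = 40, 41 − 2² = 37, 41 − 3² = 32, 41 − 4² = 25 = 5² ⇒ 41 = 4² + 5².
  149: 149 − 1² = 148, 149 − 2² = 145, 149 − 3² = 140, 149 − 4² = 133, 149 − 5² = 124, 149 − 6² = 113, 149 − 7² = 100 = 10² ⇒ 149 = 7² + 10².
  Combine using the Brahmagupta–Fibonacci identity (a² + b²)(c² + d²) = (ac − bd)² + (ad + bc)² = (ac + bd)² + (ad − bc)²:
  5 · 41 = 205: from (1² + 2²)(4² + 5²), take (1·4 − 2·5, 1·5 + 2·4) = (4 − 10, 5 + 8) = (-6, 13); dropping signs (only squares matter) gives (6, 13); check 6² + 13² = 36 + 169 = 205 ✓.
  205 · 149 = 30545: from (6² + 13²)(7² + 10²), take (6·7 − 13·10, 6·10 + 13·7) = (42 − 130, 60 + 91) = (-88, 151); dropping signs (only squares matter) gives (88, 151); check 88² + 151² = 7744 + 22801 = 30545 ✓.
  Scale by k = 2: (2·88, 2·151) = (176, 302).
Step 4: Order so x ≤ y and verify: 176² + 302² = 30976 + 91204 = 122180 = n. ✓

n = 122180 = 176² + 302² (one valid representation with x ≤ y).


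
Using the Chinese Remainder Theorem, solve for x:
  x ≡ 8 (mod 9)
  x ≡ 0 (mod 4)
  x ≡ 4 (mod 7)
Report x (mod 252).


Moduli 9, 4, 7 are pairwise coprime; by CRT there is a unique solution modulo M = 9 · 4 · 7 = 252.
Solve pairwise, accumulating the modulus:
  Start with x ≡ 8 (mod 9).
  Combine with x ≡ 0 (mod 4): since gcd(9, 4) = 1, we get a unique residue mod 36.
    Write x = 8 + 9·t and substitute into x ≡ 0 (mod 4): 9·t ≡ 0 − 8 = -8 (mod 4).
    Reduce coefficients mod 4: 1·t ≡ 0 (mod 4).
    So t ≡ 0 (mod 4).
    Then x = 8 + 9·0 = 8, valid modulo lcm(9, 4) = 36: x ≡ 8 (mod 36).
  Combine with x ≡ 4 (mod 7): since gcd(36, 7) = 1, we get a unique residue mod 252.
    Write x = 8 + 36·t and substitute into x ≡ 4 (mod 7): 36·t ≡ 4 − 8 = -4 (mod 7).
    Reduce coefficients mod 7: 1·t ≡ 3 (mod 7).
    So t ≡ 3 (mod 7).
    Then x = 8 + 36·3 = 116, valid modulo lcm(36, 7) = 252: x ≡ 116 (mod 252).
Verify: 116 mod 9 = 8 ✓, 116 mod 4 = 0 ✓, 116 mod 7 = 4 ✓.

x ≡ 116 (mod 252).


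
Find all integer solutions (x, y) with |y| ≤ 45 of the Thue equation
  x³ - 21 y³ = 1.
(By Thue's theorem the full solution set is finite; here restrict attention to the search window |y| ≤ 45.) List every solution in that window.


The equation is x³ - 21y³ = 1. For fixed y, x³ = 21·y³ + 1, so a solution requires the RHS to be a perfect cube.
Strategy: iterate y from -45 to 45, compute RHS = 21·y³ + 1, and check whether it is a (positive or negative) perfect cube.
Check small values of y:
  y = 0: RHS = 1 = (1)³ ⇒ x = 1 works.
  y = 1: RHS = 22 is not a perfect cube.
  y = -1: RHS = -20 is not a perfect cube.
  y = 2: RHS = 169 is not a perfect cube.
  y = -2: RHS = -167 is not a perfect cube.
  y = 3: RHS = 568 is not a perfect cube.
  y = -3: RHS = -566 is not a perfect cube.
Continuing the search up to |y| = 45 finds no further solutions beyond those listed.
Collected solutions: (1, 0).

Solutions (with |y| ≤ 45): (1, 0).


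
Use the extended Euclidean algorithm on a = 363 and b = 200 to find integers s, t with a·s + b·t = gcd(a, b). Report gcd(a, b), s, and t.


Euclidean algorithm on (363, 200) — divide until remainder is 0:
  363 = 1 · 200 + 163
  200 = 1 · 163 + 37
  163 = 4 · 37 + 15
  37 = 2 · 15 + 7
  15 = 2 · 7 + 1
  7 = 7 · 1 + 0
gcd(363, 200) = 1.
Track Bezout coefficients alongside the remainders: start with r₀ = 363 = a·1 + b·0 (s = 1, t = 0) and r₁ = 200 = a·0 + b·1 (s = 0, t = 1); each new remainder r_{k+1} = r_{k-1} − q_k·r_k inherits s_{k+1} = s_{k-1} − q_k·s_k, t_{k+1} = t_{k-1} − q_k·t_k, so r_k = a·s_k + b·t_k at every step:
  q = 1: r = 163, s = 1 − 1·0 = 1, t = 0 − 1·1 = -1  (check: 363·1 + 200·(-1) = 163)
  q = 1: r = 37, s = 0 − 1·1 = -1, t = 1 − 1·(-1) = 2  (check: 363·(-1) + 200·2 = 37)
  q = 4: r = 15, s = 1 − 4·(-1) = 5, t = -1 − 4·2 = -9  (check: 363·5 + 200·(-9) = 15)
  q = 2: r = 7, s = -1 − 2·5 = -11, t = 2 − 2·(-9) = 20  (check: 363·(-11) + 200·20 = 7)
  q = 2: r = 1, s = 5 − 2·(-11) = 27, t = -9 − 2·20 = -49  (check: 363·27 + 200·(-49) = 1)
The row with r = 1 (the gcd) gives the Bezout coefficients s = 27, t = -49.
Result: 363 · (27) + 200 · (-49) = 1.

gcd(363, 200) = 1; s = 27, t = -49 (check: 363·27 + 200·(-49) = 1).


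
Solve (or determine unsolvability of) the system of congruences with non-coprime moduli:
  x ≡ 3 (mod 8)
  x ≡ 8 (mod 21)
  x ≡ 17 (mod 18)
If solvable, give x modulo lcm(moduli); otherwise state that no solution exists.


Moduli 8, 21, 18 are not pairwise coprime, so CRT works modulo lcm(m_i) when all pairwise compatibility conditions hold.
Pairwise compatibility: gcd(m_i, m_j) must divide a_i - a_j for every pair.
Merge one congruence at a time:
  Start: x ≡ 3 (mod 8).
  Combine with x ≡ 8 (mod 21): gcd(8, 21) = 1; 8 - 3 = 5, which IS divisible by 1, so compatible.
    Write x = 3 + 8·t and substitute into x ≡ 8 (mod 21): 8·t ≡ 8 − 3 = 5 (mod 21).
    The inverse of 8 mod 21 is 8 (since 8·8 = 64 = 3·21 + 1), so t ≡ 8·5 = 40 ≡ 19 (mod 21).
    Then x = 3 + 8·19 = 155, valid modulo lcm(8, 21) = 168: x ≡ 155 (mod 168).
  Combine with x ≡ 17 (mod 18): gcd(168, 18) = 6; 17 - 155 = -138, which IS divisible by 6, so compatible.
    Write x = 155 + 168·t and substitute into x ≡ 17 (mod 18): 168·t ≡ 17 − 155 = -138 (mod 18).
    Divide the congruence (and modulus) by g = 6: 28·t ≡ -23 (mod 3).
    Reduce coefficients mod 3: 1·t ≡ 1 (mod 3).
    So t ≡ 1 (mod 3).
    Then x = 155 + 168·1 = 323, valid modulo lcm(168, 18) = 504: x ≡ 323 (mod 504).
Verify: 323 mod 8 = 3, 323 mod 21 = 8, 323 mod 18 = 17.

x ≡ 323 (mod 504).


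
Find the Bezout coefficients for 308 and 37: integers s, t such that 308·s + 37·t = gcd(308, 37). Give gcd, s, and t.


Euclidean algorithm on (308, 37) — divide until remainder is 0:
  308 = 8 · 37 + 12
  37 = 3 · 12 + 1
  12 = 12 · 1 + 0
gcd(308, 37) = 1.
Track Bezout coefficients alongside the remainders: start with r₀ = 308 = a·1 + b·0 (s = 1, t = 0) and r₁ = 37 = a·0 + b·1 (s = 0, t = 1); each new remainder r_{k+1} = r_{k-1} − q_k·r_k inherits s_{k+1} = s_{k-1} − q_k·s_k, t_{k+1} = t_{k-1} − q_k·t_k, so r_k = a·s_k + b·t_k at every step:
  q = 8: r = 12, s = 1 − 8·0 = 1, t = 0 − 8·1 = -8  (check: 308·1 + 37·(-8) = 12)
  q = 3: r = 1, s = 0 − 3·1 = -3, t = 1 − 3·(-8) = 25  (check: 308·(-3) + 37·25 = 1)
The row with r = 1 (the gcd) gives the Bezout coefficients s = -3, t = 25.
Result: 308 · (-3) + 37 · (25) = 1.

gcd(308, 37) = 1; s = -3, t = 25 (check: 308·(-3) + 37·25 = 1).


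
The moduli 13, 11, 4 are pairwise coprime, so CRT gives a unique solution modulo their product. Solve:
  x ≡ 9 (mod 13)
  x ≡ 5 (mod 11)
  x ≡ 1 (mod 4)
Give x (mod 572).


Moduli 13, 11, 4 are pairwise coprime; by CRT there is a unique solution modulo M = 13 · 11 · 4 = 572.
Solve pairwise, accumulating the modulus:
  Start with x ≡ 9 (mod 13).
  Combine with x ≡ 5 (mod 11): since gcd(13, 11) = 1, we get a unique residue mod 143.
    Write x = 9 + 13·t and substitute into x ≡ 5 (mod 11): 13·t ≡ 5 − 9 = -4 (mod 11).
    Reduce coefficients mod 11: 2·t ≡ 7 (mod 11).
    The inverse of 2 mod 11 is 6 (since 2·6 = 12 = 1·11 + 1), so t ≡ 6·7 = 42 ≡ 9 (mod 11).
    Then x = 9 + 13·9 = 126, valid modulo lcm(13, 11) = 143: x ≡ 126 (mod 143).
  Combine with x ≡ 1 (mod 4): since gcd(143, 4) = 1, we get a unique residue mod 572.
    Write x = 126 + 143·t and substitute into x ≡ 1 (mod 4): 143·t ≡ 1 − 126 = -125 (mod 4).
    Reduce coefficients mod 4: 3·t ≡ 3 (mod 4).
    The inverse of 3 mod 4 is 3 (since 3·3 = 9 = 2·4 + 1), so t ≡ 3·3 = 9 ≡ 1 (mod 4).
    Then x = 126 + 143·1 = 269, valid modulo lcm(143, 4) = 572: x ≡ 269 (mod 572).
Verify: 269 mod 13 = 9 ✓, 269 mod 11 = 5 ✓, 269 mod 4 = 1 ✓.

x ≡ 269 (mod 572).


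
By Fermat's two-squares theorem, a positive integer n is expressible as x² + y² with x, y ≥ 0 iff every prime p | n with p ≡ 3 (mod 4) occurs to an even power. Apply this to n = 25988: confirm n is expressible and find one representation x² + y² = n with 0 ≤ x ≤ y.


Step 1: Factor n = 25988 = 2^2 · 73 · 89.
Step 2: Check the mod-4 condition on each prime factor: 2 = 2 (special); 73 ≡ 1 (mod 4), exponent 1; 89 ≡ 1 (mod 4), exponent 1.
All primes ≡ 3 (mod 4) appear to even exponent (or don't appear), so by the two-squares theorem n IS expressible as a sum of two squares.
Step 3: Build a representation. Group n = k² · m with k = 2 and m = 73 · 89 = 6497 (a product of primes ≡ 1 (mod 4)); a representation of m scales to one of n via (k·x)² + (k·y)² = k²(x² + y²). Each prime p ≡ 1 (mod 4) is itself a sum of two squares; find a² by testing p − a² for a perfect square:
  73: 73 − 1² = 72, 73 − 2² = 69, 73 − 3² = 64 = 8² ⇒ 73 = 3² + 8².
  89: 89 − 1² = 88, 89 − 2² = 85, 89 − 3² = 80, 89 − 4² = 73, 89 − 5² = 64 = 8² ⇒ 89 = 5² + 8².
  Combine using the Brahmagupta–Fibonacci identity (a² + b²)(c² + d²) = (ac − bd)² + (ad + bc)² = (ac + bd)² + (ad − bc)²:
  73 · 89 = 6497: from (3² + 8²)(5² + 8²), take (3·5 − 8·8, 3·8 + 8·5) = (15 − 64, 24 + 40) = (-49, 64); dropping signs (only squares matter) gives (49, 64); check 49² + 64² = 2401 + 4096 = 6497 ✓.
  Scale by k = 2: (2·49, 2·64) = (98, 128).
Step 4: Order so x ≤ y and verify: 98² + 128² = 9604 + 16384 = 25988 = n. ✓

n = 25988 = 98² + 128² (one valid representation with x ≤ y).


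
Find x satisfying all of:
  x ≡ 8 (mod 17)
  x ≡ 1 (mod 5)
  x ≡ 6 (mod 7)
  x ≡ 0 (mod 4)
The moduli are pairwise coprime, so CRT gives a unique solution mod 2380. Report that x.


Product of moduli M = 17 · 5 · 7 · 4 = 2380.
Merge one congruence at a time:
  Start: x ≡ 8 (mod 17).
  Combine with x ≡ 1 (mod 5); new modulus lcm = 85.
    Write x = 8 + 17·t and substitute into x ≡ 1 (mod 5): 17·t ≡ 1 − 8 = -7 (mod 5).
    Reduce coefficients mod 5: 2·t ≡ 3 (mod 5).
    The inverse of 2 mod 5 is 3 (since 2·3 = 6 = 1·5 + 1), so t ≡ 3·3 = 9 ≡ 4 (mod 5).
    Then x = 8 + 17·4 = 76, valid modulo lcm(17, 5) = 85: x ≡ 76 (mod 85).
  Combine with x ≡ 6 (mod 7); new modulus lcm = 595.
    Write x = 76 + 85·t and substitute into x ≡ 6 (mod 7): 85·t ≡ 6 − 76 = -70 (mod 7).
    Reduce coefficients mod 7: 1·t ≡ 0 (mod 7).
    So t ≡ 0 (mod 7).
    Then x = 76 + 85·0 = 76, valid modulo lcm(85, 7) = 595: x ≡ 76 (mod 595).
  Combine with x ≡ 0 (mod 4); new modulus lcm = 2380.
    Write x = 76 + 595·t and substitute into x ≡ 0 (mod 4): 595·t ≡ 0 − 76 = -76 (mod 4).
    Reduce coefficients mod 4: 3·t ≡ 0 (mod 4).
    The inverse of 3 mod 4 is 3 (since 3·3 = 9 = 2·4 + 1), so t ≡ 3·0 = 0 ≡ 0 (mod 4).
    Then x = 76 + 595·0 = 76, valid modulo lcm(595, 4) = 2380: x ≡ 76 (mod 2380).
Verify against each original: 76 mod 17 = 8, 76 mod 5 = 1, 76 mod 7 = 6, 76 mod 4 = 0.

x ≡ 76 (mod 2380).


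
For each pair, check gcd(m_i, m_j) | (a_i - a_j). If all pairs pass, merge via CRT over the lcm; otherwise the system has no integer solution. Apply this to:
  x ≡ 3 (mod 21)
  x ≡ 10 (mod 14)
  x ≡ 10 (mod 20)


Moduli 21, 14, 20 are not pairwise coprime, so CRT works modulo lcm(m_i) when all pairwise compatibility conditions hold.
Pairwise compatibility: gcd(m_i, m_j) must divide a_i - a_j for every pair.
Merge one congruence at a time:
  Start: x ≡ 3 (mod 21).
  Combine with x ≡ 10 (mod 14): gcd(21, 14) = 7; 10 - 3 = 7, which IS divisible by 7, so compatible.
    Write x = 3 + 21·t and substitute into x ≡ 10 (mod 14): 21·t ≡ 10 − 3 = 7 (mod 14).
    Divide the congruence (and modulus) by g = 7: 3·t ≡ 1 (mod 2).
    Reduce coefficients mod 2: 1·t ≡ 1 (mod 2).
    So t ≡ 1 (mod 2).
    Then x = 3 + 21·1 = 24, valid modulo lcm(21, 14) = 42: x ≡ 24 (mod 42).
  Combine with x ≡ 10 (mod 20): gcd(42, 20) = 2; 10 - 24 = -14, which IS divisible by 2, so compatible.
    Write x = 24 + 42·t and substitute into x ≡ 10 (mod 20): 42·t ≡ 10 − 24 = -14 (mod 20).
    Divide the congruence (and modulus) by g = 2: 21·t ≡ -7 (mod 10).
    Reduce coefficients mod 10: 1·t ≡ 3 (mod 10).
    So t ≡ 3 (mod 10).
    Then x = 24 + 42·3 = 150, valid modulo lcm(42, 20) = 420: x ≡ 150 (mod 420).
Verify: 150 mod 21 = 3, 150 mod 14 = 10, 150 mod 20 = 10.

x ≡ 150 (mod 420).


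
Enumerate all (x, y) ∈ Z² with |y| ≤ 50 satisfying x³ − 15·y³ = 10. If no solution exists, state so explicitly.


The equation is x³ - 15y³ = 10. For fixed y, x³ = 15·y³ + 10, so a solution requires the RHS to be a perfect cube.
Strategy: iterate y from -50 to 50, compute RHS = 15·y³ + 10, and check whether it is a (positive or negative) perfect cube.
Check small values of y:
  y = 0: RHS = 10 is not a perfect cube.
  y = 1: RHS = 25 is not a perfect cube.
  y = -1: RHS = -5 is not a perfect cube.
  y = 2: RHS = 130 is not a perfect cube.
  y = -2: RHS = -110 is not a perfect cube.
  y = 3: RHS = 415 is not a perfect cube.
  y = -3: RHS = -395 is not a perfect cube.
Continuing the search up to |y| = 50 finds no solutions either.
No (x, y) in the scanned range satisfies the equation.

No integer solutions with |y| ≤ 50.


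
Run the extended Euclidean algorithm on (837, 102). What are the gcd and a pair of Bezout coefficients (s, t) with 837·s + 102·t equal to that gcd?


Euclidean algorithm on (837, 102) — divide until remainder is 0:
  837 = 8 · 102 + 21
  102 = 4 · 21 + 18
  21 = 1 · 18 + 3
  18 = 6 · 3 + 0
gcd(837, 102) = 3.
Track Bezout coefficients alongside the remainders: start with r₀ = 837 = a·1 + b·0 (s = 1, t = 0) and r₁ = 102 = a·0 + b·1 (s = 0, t = 1); each new remainder r_{k+1} = r_{k-1} − q_k·r_k inherits s_{k+1} = s_{k-1} − q_k·s_k, t_{k+1} = t_{k-1} − q_k·t_k, so r_k = a·s_k + b·t_k at every step:
  q = 8: r = 21, s = 1 − 8·0 = 1, t = 0 − 8·1 = -8  (check: 837·1 + 102·(-8) = 21)
  q = 4: r = 18, s = 0 − 4·1 = -4, t = 1 − 4·(-8) = 33  (check: 837·(-4) + 102·33 = 18)
  q = 1: r = 3, s = 1 − 1·(-4) = 5, t = -8 − 1·33 = -41  (check: 837·5 + 102·(-41) = 3)
The row with r = 3 (the gcd) gives the Bezout coefficients s = 5, t = -41.
Result: 837 · (5) + 102 · (-41) = 3.

gcd(837, 102) = 3; s = 5, t = -41 (check: 837·5 + 102·(-41) = 3).


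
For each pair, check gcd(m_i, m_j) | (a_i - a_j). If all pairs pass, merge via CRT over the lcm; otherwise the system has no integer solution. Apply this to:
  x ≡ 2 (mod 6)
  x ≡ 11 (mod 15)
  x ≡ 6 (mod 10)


Moduli 6, 15, 10 are not pairwise coprime, so CRT works modulo lcm(m_i) when all pairwise compatibility conditions hold.
Pairwise compatibility: gcd(m_i, m_j) must divide a_i - a_j for every pair.
Merge one congruence at a time:
  Start: x ≡ 2 (mod 6).
  Combine with x ≡ 11 (mod 15): gcd(6, 15) = 3; 11 - 2 = 9, which IS divisible by 3, so compatible.
    Write x = 2 + 6·t and substitute into x ≡ 11 (mod 15): 6·t ≡ 11 − 2 = 9 (mod 15).
    Divide the congruence (and modulus) by g = 3: 2·t ≡ 3 (mod 5).
    The inverse of 2 mod 5 is 3 (since 2·3 = 6 = 1·5 + 1), so t ≡ 3·3 = 9 ≡ 4 (mod 5).
    Then x = 2 + 6·4 = 26, valid modulo lcm(6, 15) = 30: x ≡ 26 (mod 30).
  Combine with x ≡ 6 (mod 10): gcd(30, 10) = 10; 6 - 26 = -20, which IS divisible by 10, so compatible.
    Write x = 26 + 30·t and substitute into x ≡ 6 (mod 10): 30·t ≡ 6 − 26 = -20 (mod 10).
    Divide the congruence (and modulus) by g = 10: 3·t ≡ -2 (mod 1).
    Modulo 1 every t works; take t = 0.
    Then x = 26 + 30·0 = 26, valid modulo lcm(30, 10) = 30: x ≡ 26 (mod 30).
Verify: 26 mod 6 = 2, 26 mod 15 = 11, 26 mod 10 = 6.

x ≡ 26 (mod 30).


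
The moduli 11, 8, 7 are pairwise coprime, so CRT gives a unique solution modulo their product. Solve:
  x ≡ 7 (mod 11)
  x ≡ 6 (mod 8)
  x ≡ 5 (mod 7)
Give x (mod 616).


Moduli 11, 8, 7 are pairwise coprime; by CRT there is a unique solution modulo M = 11 · 8 · 7 = 616.
Solve pairwise, accumulating the modulus:
  Start with x ≡ 7 (mod 11).
  Combine with x ≡ 6 (mod 8): since gcd(11, 8) = 1, we get a unique residue mod 88.
    Write x = 7 + 11·t and substitute into x ≡ 6 (mod 8): 11·t ≡ 6 − 7 = -1 (mod 8).
    Reduce coefficients mod 8: 3·t ≡ 7 (mod 8).
    The inverse of 3 mod 8 is 3 (since 3·3 = 9 = 1·8 + 1), so t ≡ 3·7 = 21 ≡ 5 (mod 8).
    Then x = 7 + 11·5 = 62, valid modulo lcm(11, 8) = 88: x ≡ 62 (mod 88).
  Combine with x ≡ 5 (mod 7): since gcd(88, 7) = 1, we get a unique residue mod 616.
    Write x = 62 + 88·t and substitute into x ≡ 5 (mod 7): 88·t ≡ 5 − 62 = -57 (mod 7).
    Reduce coefficients mod 7: 4·t ≡ 6 (mod 7).
    The inverse of 4 mod 7 is 2 (since 4·2 = 8 = 1·7 + 1), so t ≡ 2·6 = 12 ≡ 5 (mod 7).
    Then x = 62 + 88·5 = 502, valid modulo lcm(88, 7) = 616: x ≡ 502 (mod 616).
Verify: 502 mod 11 = 7 ✓, 502 mod 8 = 6 ✓, 502 mod 7 = 5 ✓.

x ≡ 502 (mod 616).


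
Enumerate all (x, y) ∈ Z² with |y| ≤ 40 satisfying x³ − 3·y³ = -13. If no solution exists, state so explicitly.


The equation is x³ - 3y³ = -13. For fixed y, x³ = 3·y³ − 13, so a solution requires the RHS to be a perfect cube.
Strategy: iterate y from -40 to 40, compute RHS = 3·y³ − 13, and check whether it is a (positive or negative) perfect cube.
Check small values of y:
  y = 0: RHS = -13 is not a perfect cube.
  y = 1: RHS = -10 is not a perfect cube.
  y = -1: RHS = -16 is not a perfect cube.
  y = 2: RHS = 11 is not a perfect cube.
  y = -2: RHS = -37 is not a perfect cube.
  y = 3: RHS = 68 is not a perfect cube.
  y = -3: RHS = -94 is not a perfect cube.
Continuing the search up to |y| = 40 finds no solutions either.
No (x, y) in the scanned range satisfies the equation.

No integer solutions with |y| ≤ 40.


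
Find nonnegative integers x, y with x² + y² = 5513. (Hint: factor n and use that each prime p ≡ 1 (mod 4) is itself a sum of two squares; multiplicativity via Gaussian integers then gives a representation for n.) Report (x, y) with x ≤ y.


Step 1: Factor n = 5513 = 37 · 149.
Step 2: Check the mod-4 condition on each prime factor: 37 ≡ 1 (mod 4), exponent 1; 149 ≡ 1 (mod 4), exponent 1.
All primes ≡ 3 (mod 4) appear to even exponent (or don't appear), so by the two-squares theorem n IS expressible as a sum of two squares.
Step 3: Build a representation. Here n = 37 · 149 is a product of primes ≡ 1 (mod 4). Each prime p ≡ 1 (mod 4) is itself a sum of two squares; find a² by testing p − a² for a perfect square:
  37: 37 − 1² = 36 = 6² ⇒ 37 = 1² + 6².
  149: 149 − 1² = 148, 149 − 2² = 145, 149 − 3² = 140, 149 − 4² = 133, 149 − 5² = 124, 149 − 6² = 113, 149 − 7² = 100 = 10² ⇒ 149 = 7² + 10².
  Combine using the Brahmagupta–Fibonacci identity (a² + b²)(c² + d²) = (ac − bd)² + (ad + bc)² = (ac + bd)² + (ad − bc)²:
  37 · 149 = 5513: from (1² + 6²)(7² + 10²), take (1·7 − 6·10, 1·10 + 6·7) = (7 − 60, 10 + 42) = (-53, 52); dropping signs (only squares matter) gives (53, 52); check 53² + 52² = 2809 + 2704 = 5513 ✓.
Step 4: Order so x ≤ y and verify: 52² + 53² = 2704 + 2809 = 5513 = n. ✓

n = 5513 = 52² + 53² (one valid representation with x ≤ y).


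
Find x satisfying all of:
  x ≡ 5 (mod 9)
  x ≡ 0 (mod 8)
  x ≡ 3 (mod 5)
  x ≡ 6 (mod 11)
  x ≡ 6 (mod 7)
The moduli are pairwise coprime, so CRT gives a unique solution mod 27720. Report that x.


Product of moduli M = 9 · 8 · 5 · 11 · 7 = 27720.
Merge one congruence at a time:
  Start: x ≡ 5 (mod 9).
  Combine with x ≡ 0 (mod 8); new modulus lcm = 72.
    Write x = 5 + 9·t and substitute into x ≡ 0 (mod 8): 9·t ≡ 0 − 5 = -5 (mod 8).
    Reduce coefficients mod 8: 1·t ≡ 3 (mod 8).
    So t ≡ 3 (mod 8).
    Then x = 5 + 9·3 = 32, valid modulo lcm(9, 8) = 72: x ≡ 32 (mod 72).
  Combine with x ≡ 3 (mod 5); new modulus lcm = 360.
    Write x = 32 + 72·t and substitute into x ≡ 3 (mod 5): 72·t ≡ 3 − 32 = -29 (mod 5).
    Reduce coefficients mod 5: 2·t ≡ 1 (mod 5).
    The inverse of 2 mod 5 is 3 (since 2·3 = 6 = 1·5 + 1), so t ≡ 3·1 = 3 ≡ 3 (mod 5).
    Then x = 32 + 72·3 = 248, valid modulo lcm(72, 5) = 360: x ≡ 248 (mod 360).
  Combine with x ≡ 6 (mod 11); new modulus lcm = 3960.
    Write x = 248 + 360·t and substitute into x ≡ 6 (mod 11): 360·t ≡ 6 − 248 = -242 (mod 11).
    Reduce coefficients mod 11: 8·t ≡ 0 (mod 11).
    The inverse of 8 mod 11 is 7 (since 8·7 = 56 = 5·11 + 1), so t ≡ 7·0 = 0 ≡ 0 (mod 11).
    Then x = 248 + 360·0 = 248, valid modulo lcm(360, 11) = 3960: x ≡ 248 (mod 3960).
  Combine with x ≡ 6 (mod 7); new modulus lcm = 27720.
    Write x = 248 + 3960·t and substitute into x ≡ 6 (mod 7): 3960·t ≡ 6 − 248 = -242 (mod 7).
    Reduce coefficients mod 7: 5·t ≡ 3 (mod 7).
    The inverse of 5 mod 7 is 3 (since 5·3 = 15 = 2·7 + 1), so t ≡ 3·3 = 9 ≡ 2 (mod 7).
    Then x = 248 + 3960·2 = 8168, valid modulo lcm(3960, 7) = 27720: x ≡ 8168 (mod 27720).
Verify against each original: 8168 mod 9 = 5, 8168 mod 8 = 0, 8168 mod 5 = 3, 8168 mod 11 = 6, 8168 mod 7 = 6.

x ≡ 8168 (mod 27720).
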